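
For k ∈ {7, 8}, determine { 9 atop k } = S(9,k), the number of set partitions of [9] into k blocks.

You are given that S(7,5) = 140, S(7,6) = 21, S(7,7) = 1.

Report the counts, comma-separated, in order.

row 8: T[8][6]=6·21+140=266  T[8][7]=7·1+21=28  T[8][8]=8·0+1=1
row 9: T[9][7]=7·28+266=462  T[9][8]=8·1+28=36
Read S(9,7) = 462, S(9,8) = 36.

462, 36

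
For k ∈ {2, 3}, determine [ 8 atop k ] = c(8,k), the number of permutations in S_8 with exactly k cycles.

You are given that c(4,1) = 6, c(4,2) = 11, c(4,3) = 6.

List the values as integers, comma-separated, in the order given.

i=5: T(5,1)=0+4·6=24 | T(5,2)=6+4·11=50 | T(5,3)=11+4·6=35
i=6: T(6,1)=0+5·24=120 | T(6,2)=24+5·50=274 | T(6,3)=50+5·35=225
i=7: T(7,1)=0+6·120=720 | T(7,2)=120+6·274=1764 | T(7,3)=274+6·225=1624
i=8: T(8,2)=720+7·1764=13068 | T(8,3)=1764+7·1624=13132
Read c(8,2) = 13068, c(8,3) = 13132.

13068, 13132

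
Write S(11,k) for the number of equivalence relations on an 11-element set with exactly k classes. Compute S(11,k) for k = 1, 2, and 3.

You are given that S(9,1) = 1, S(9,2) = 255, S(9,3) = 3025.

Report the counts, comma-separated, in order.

1, 1023, 28501

[10] T[10,1]:1*1+0=1 · T[10,2]:2*255+1=511 · T[10,3]:3*3025+255=9330
[11] T[11,1]:1*1+0=1 · T[11,2]:2*511+1=1023 · T[11,3]:3*9330+511=28501
Read S(11,1) = 1, S(11,2) = 1023, S(11,3) = 28501.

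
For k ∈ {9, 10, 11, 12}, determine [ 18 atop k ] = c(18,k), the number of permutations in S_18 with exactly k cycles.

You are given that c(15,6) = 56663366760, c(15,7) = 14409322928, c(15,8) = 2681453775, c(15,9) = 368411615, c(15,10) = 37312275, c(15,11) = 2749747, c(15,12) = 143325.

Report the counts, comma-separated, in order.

4308105301929, 577924894833, 60202693980, 4853222764

@16  (16,7):14409322928·15+56663366760→272803210680, (16,8):2681453775·15+14409322928→54631129553, (16,9):368411615·15+2681453775→8207628000, (16,10):37312275·15+368411615→928095740, (16,11):2749747·15+37312275→78558480, (16,12):143325·15+2749747→4899622
@17  (17,8):54631129553·16+272803210680→1146901283528, (17,9):8207628000·16+54631129553→185953177553, (17,10):928095740·16+8207628000→23057159840, (17,11):78558480·16+928095740→2185031420, (17,12):4899622·16+78558480→156952432
@18  (18,9):185953177553·17+1146901283528→4308105301929, (18,10):23057159840·17+185953177553→577924894833, (18,11):2185031420·17+23057159840→60202693980, (18,12):156952432·17+2185031420→4853222764
Read c(18,9) = 4308105301929, c(18,10) = 577924894833, c(18,11) = 60202693980, c(18,12) = 4853222764.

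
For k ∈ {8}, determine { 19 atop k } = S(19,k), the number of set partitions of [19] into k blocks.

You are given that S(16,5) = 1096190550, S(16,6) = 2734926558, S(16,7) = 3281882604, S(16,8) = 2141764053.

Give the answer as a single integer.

1709751003480

row 17: T[17][6]=6·2734926558+1096190550=17505749898  T[17][7]=7·3281882604+2734926558=25708104786  T[17][8]=8·2141764053+3281882604=20415995028
row 18: T[18][7]=7·25708104786+17505749898=197462483400  T[18][8]=8·20415995028+25708104786=189036065010
row 19: T[19][8]=8·189036065010+197462483400=1709751003480
Read S(19,8) = 1709751003480.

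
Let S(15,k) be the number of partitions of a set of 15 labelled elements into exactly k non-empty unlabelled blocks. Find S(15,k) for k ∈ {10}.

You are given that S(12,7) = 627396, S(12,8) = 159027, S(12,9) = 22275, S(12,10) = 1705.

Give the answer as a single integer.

[13] T[13,8]:8*159027+627396=1899612 · T[13,9]:9*22275+159027=359502 · T[13,10]:10*1705+22275=39325
[14] T[14,9]:9*359502+1899612=5135130 · T[14,10]:10*39325+359502=752752
[15] T[15,10]:10*752752+5135130=12662650
Read S(15,10) = 12662650.

12662650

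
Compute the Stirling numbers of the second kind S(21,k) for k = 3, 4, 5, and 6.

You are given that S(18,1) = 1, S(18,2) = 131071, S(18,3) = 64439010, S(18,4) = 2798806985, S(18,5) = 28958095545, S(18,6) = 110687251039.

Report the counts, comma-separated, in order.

1742343625, 181509070050, 3791262568401, 26585679462804

[19] T[19,1]:1*1+0=1 · T[19,2]:2*131071+1=262143 · T[19,3]:3*64439010+131071=193448101 · T[19,4]:4*2798806985+64439010=11259666950 · T[19,5]:5*28958095545+2798806985=147589284710 · T[19,6]:6*110687251039+28958095545=693081601779
[20] T[20,2]:2*262143+1=524287 · T[20,3]:3*193448101+262143=580606446 · T[20,4]:4*11259666950+193448101=45232115901 · T[20,5]:5*147589284710+11259666950=749206090500 · T[20,6]:6*693081601779+147589284710=4306078895384
[21] T[21,3]:3*580606446+524287=1742343625 · T[21,4]:4*45232115901+580606446=181509070050 · T[21,5]:5*749206090500+45232115901=3791262568401 · T[21,6]:6*4306078895384+749206090500=26585679462804
Read S(21,3) = 1742343625, S(21,4) = 181509070050, S(21,5) = 3791262568401, S(21,6) = 26585679462804.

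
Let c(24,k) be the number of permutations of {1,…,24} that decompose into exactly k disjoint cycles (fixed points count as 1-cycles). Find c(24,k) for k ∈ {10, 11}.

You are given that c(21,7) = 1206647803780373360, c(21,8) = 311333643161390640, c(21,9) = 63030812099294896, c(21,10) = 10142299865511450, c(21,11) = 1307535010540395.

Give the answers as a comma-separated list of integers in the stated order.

220984454979433717396, 33081711368574204996

i=22: T(22,8)=1206647803780373360+21·311333643161390640=7744654310169576800 | T(22,9)=311333643161390640+21·63030812099294896=1634980697246583456 | T(22,10)=63030812099294896+21·10142299865511450=276019109275035346 | T(22,11)=10142299865511450+21·1307535010540395=37600535086859745
i=23: T(23,9)=7744654310169576800+22·1634980697246583456=43714229649594412832 | T(23,10)=1634980697246583456+22·276019109275035346=7707401101297361068 | T(23,11)=276019109275035346+22·37600535086859745=1103230881185949736
i=24: T(24,10)=43714229649594412832+23·7707401101297361068=220984454979433717396 | T(24,11)=7707401101297361068+23·1103230881185949736=33081711368574204996
Read c(24,10) = 220984454979433717396, c(24,11) = 33081711368574204996.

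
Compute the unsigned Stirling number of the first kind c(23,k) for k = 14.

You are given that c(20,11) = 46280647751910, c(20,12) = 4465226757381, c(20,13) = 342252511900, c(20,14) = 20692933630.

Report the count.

971250460939913

i=21: T(21,12)=46280647751910+20·4465226757381=135585182899530 | T(21,13)=4465226757381+20·342252511900=11310276995381 | T(21,14)=342252511900+20·20692933630=756111184500
i=22: T(22,13)=135585182899530+21·11310276995381=373100999802531 | T(22,14)=11310276995381+21·756111184500=27188611869881
i=23: T(23,14)=373100999802531+22·27188611869881=971250460939913
Read c(23,14) = 971250460939913.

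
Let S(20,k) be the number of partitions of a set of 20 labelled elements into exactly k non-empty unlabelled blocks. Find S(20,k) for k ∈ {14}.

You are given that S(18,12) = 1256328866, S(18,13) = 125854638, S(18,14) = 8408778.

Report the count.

6302524580

[19] T[19,13]:13*125854638+1256328866=2892439160 · T[19,14]:14*8408778+125854638=243577530
[20] T[20,14]:14*243577530+2892439160=6302524580
Read S(20,14) = 6302524580.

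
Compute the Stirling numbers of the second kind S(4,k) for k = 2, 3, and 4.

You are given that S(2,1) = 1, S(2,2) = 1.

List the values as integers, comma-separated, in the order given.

7, 6, 1

row 3: T[3][1]=1·1+0=1  T[3][2]=2·1+1=3  T[3][3]=3·0+1=1
row 4: T[4][2]=2·3+1=7  T[4][3]=3·1+3=6  T[4][4]=4·0+1=1
Read S(4,2) = 7, S(4,3) = 6, S(4,4) = 1.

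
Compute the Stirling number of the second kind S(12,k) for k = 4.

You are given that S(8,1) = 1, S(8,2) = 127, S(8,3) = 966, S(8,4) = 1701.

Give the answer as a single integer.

row 9: T[9][1]=1·1+0=1  T[9][2]=2·127+1=255  T[9][3]=3·966+127=3025  T[9][4]=4·1701+966=7770
row 10: T[10][2]=2·255+1=511  T[10][3]=3·3025+255=9330  T[10][4]=4·7770+3025=34105
row 11: T[11][3]=3·9330+511=28501  T[11][4]=4·34105+9330=145750
row 12: T[12][4]=4·145750+28501=611501
Read S(12,4) = 611501.

611501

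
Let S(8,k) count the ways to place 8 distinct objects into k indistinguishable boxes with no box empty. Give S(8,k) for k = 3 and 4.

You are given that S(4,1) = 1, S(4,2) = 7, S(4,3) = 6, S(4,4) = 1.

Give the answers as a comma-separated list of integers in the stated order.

r5: T_5,1=1×1+0=1; T_5,2=2×7+1=15; T_5,3=3×6+7=25; T_5,4=4×1+6=10
r6: T_6,1=1×1+0=1; T_6,2=2×15+1=31; T_6,3=3×25+15=90; T_6,4=4×10+25=65
r7: T_7,2=2×31+1=63; T_7,3=3×90+31=301; T_7,4=4×65+90=350
r8: T_8,3=3×301+63=966; T_8,4=4×350+301=1701
Read S(8,3) = 966, S(8,4) = 1701.

966, 1701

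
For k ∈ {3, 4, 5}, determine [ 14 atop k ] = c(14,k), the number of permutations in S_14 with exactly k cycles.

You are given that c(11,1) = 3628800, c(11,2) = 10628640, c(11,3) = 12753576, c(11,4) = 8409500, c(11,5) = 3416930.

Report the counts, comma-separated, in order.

26596717056, 20313753096, 9957703756

[12] T[12,1]:11*3628800+0=39916800 · T[12,2]:11*10628640+3628800=120543840 · T[12,3]:11*12753576+10628640=150917976 · T[12,4]:11*8409500+12753576=105258076 · T[12,5]:11*3416930+8409500=45995730
[13] T[13,2]:12*120543840+39916800=1486442880 · T[13,3]:12*150917976+120543840=1931559552 · T[13,4]:12*105258076+150917976=1414014888 · T[13,5]:12*45995730+105258076=657206836
[14] T[14,3]:13*1931559552+1486442880=26596717056 · T[14,4]:13*1414014888+1931559552=20313753096 · T[14,5]:13*657206836+1414014888=9957703756
Read c(14,3) = 26596717056, c(14,4) = 20313753096, c(14,5) = 9957703756.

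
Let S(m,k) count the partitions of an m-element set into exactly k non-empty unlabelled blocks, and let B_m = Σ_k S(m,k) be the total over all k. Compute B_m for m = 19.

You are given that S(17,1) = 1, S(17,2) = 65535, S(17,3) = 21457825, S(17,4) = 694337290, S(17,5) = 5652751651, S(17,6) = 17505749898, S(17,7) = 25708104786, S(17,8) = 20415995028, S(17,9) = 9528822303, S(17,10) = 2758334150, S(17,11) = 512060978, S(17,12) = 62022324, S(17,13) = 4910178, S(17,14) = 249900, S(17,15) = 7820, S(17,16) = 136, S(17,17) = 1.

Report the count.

[18] T[18,1]:1*1+0=1 · T[18,2]:2*65535+1=131071 · T[18,3]:3*21457825+65535=64439010 · T[18,4]:4*694337290+21457825=2798806985 · T[18,5]:5*5652751651+694337290=28958095545 · T[18,6]:6*17505749898+5652751651=110687251039 · T[18,7]:7*25708104786+17505749898=197462483400 · T[18,8]:8*20415995028+25708104786=189036065010 · T[18,9]:9*9528822303+20415995028=106175395755 · T[18,10]:10*2758334150+9528822303=37112163803 · T[18,11]:11*512060978+2758334150=8391004908 · T[18,12]:12*62022324+512060978=1256328866 · T[18,13]:13*4910178+62022324=125854638 · T[18,14]:14*249900+4910178=8408778 · T[18,15]:15*7820+249900=367200 · T[18,16]:16*136+7820=9996 · T[18,17]:17*1+136=153 · T[18,18]:18*0+1=1
[19] T[19,1]:1*1+0=1 · T[19,2]:2*131071+1=262143 · T[19,3]:3*64439010+131071=193448101 · T[19,4]:4*2798806985+64439010=11259666950 · T[19,5]:5*28958095545+2798806985=147589284710 · T[19,6]:6*110687251039+28958095545=693081601779 · T[19,7]:7*197462483400+110687251039=1492924634839 · T[19,8]:8*189036065010+197462483400=1709751003480 · T[19,9]:9*106175395755+189036065010=1144614626805 · T[19,10]:10*37112163803+106175395755=477297033785 · T[19,11]:11*8391004908+37112163803=129413217791 · T[19,12]:12*1256328866+8391004908=23466951300 · T[19,13]:13*125854638+1256328866=2892439160 · T[19,14]:14*8408778+125854638=243577530 · T[19,15]:15*367200+8408778=13916778 · T[19,16]:16*9996+367200=527136 · T[19,17]:17*153+9996=12597 · T[19,18]:18*1+153=171 · T[19,19]:19*0+1=1
B_19 = ΣS(19,k) = 1+262143+193448101+11259666950+147589284710+693081601779+1492924634839+1709751003480+1144614626805+477297033785+129413217791+23466951300+2892439160+243577530+13916778+527136+12597+171+1 = 5832742205057

5832742205057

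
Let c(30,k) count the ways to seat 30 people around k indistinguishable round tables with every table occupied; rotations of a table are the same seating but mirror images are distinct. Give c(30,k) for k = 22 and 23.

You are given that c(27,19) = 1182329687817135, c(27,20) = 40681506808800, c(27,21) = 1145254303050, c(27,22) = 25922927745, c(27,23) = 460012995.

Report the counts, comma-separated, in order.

@28  (28,20):40681506808800·27+1182329687817135→2280730371654735, (28,21):1145254303050·27+40681506808800→71603372991150, (28,22):25922927745·27+1145254303050→1845173352165, (28,23):460012995·27+25922927745→38343278610
@29  (29,21):71603372991150·28+2280730371654735→4285624815406935, (29,22):1845173352165·28+71603372991150→123268226851770, (29,23):38343278610·28+1845173352165→2918785153245
@30  (30,22):123268226851770·29+4285624815406935→7860403394108265, (30,23):2918785153245·29+123268226851770→207912996295875
Read c(30,22) = 7860403394108265, c(30,23) = 207912996295875.

7860403394108265, 207912996295875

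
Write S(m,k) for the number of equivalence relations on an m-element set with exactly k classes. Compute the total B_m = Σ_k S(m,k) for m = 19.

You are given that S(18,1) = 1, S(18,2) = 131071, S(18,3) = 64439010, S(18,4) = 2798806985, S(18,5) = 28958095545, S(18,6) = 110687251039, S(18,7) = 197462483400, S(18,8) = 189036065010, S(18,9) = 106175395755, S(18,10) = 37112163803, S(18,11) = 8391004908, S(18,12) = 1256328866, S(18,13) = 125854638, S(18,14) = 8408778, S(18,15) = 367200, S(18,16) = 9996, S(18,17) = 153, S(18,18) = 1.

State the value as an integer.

5832742205057

row 19: T[19][1]=1·1+0=1  T[19][2]=2·131071+1=262143  T[19][3]=3·64439010+131071=193448101  T[19][4]=4·2798806985+64439010=11259666950  T[19][5]=5·28958095545+2798806985=147589284710  T[19][6]=6·110687251039+28958095545=693081601779  T[19][7]=7·197462483400+110687251039=1492924634839  T[19][8]=8·189036065010+197462483400=1709751003480  T[19][9]=9·106175395755+189036065010=1144614626805  T[19][10]=10·37112163803+106175395755=477297033785  T[19][11]=11·8391004908+37112163803=129413217791  T[19][12]=12·1256328866+8391004908=23466951300  T[19][13]=13·125854638+1256328866=2892439160  T[19][14]=14·8408778+125854638=243577530  T[19][15]=15·367200+8408778=13916778  T[19][16]=16·9996+367200=527136  T[19][17]=17·153+9996=12597  T[19][18]=18·1+153=171  T[19][19]=19·0+1=1
B_19 = ΣS(19,k) = 1+262143+193448101+11259666950+147589284710+693081601779+1492924634839+1709751003480+1144614626805+477297033785+129413217791+23466951300+2892439160+243577530+13916778+527136+12597+171+1 = 5832742205057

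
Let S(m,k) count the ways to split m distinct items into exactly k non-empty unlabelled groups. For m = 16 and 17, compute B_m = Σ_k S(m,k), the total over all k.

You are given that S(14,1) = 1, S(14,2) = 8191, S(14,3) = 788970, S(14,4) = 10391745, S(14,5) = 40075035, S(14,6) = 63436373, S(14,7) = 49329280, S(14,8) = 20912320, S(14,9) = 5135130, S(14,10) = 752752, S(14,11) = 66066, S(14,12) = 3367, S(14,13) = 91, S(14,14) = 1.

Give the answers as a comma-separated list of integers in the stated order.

@15  (15,1):1·1+0→1, (15,2):8191·2+1→16383, (15,3):788970·3+8191→2375101, (15,4):10391745·4+788970→42355950, (15,5):40075035·5+10391745→210766920, (15,6):63436373·6+40075035→420693273, (15,7):49329280·7+63436373→408741333, (15,8):20912320·8+49329280→216627840, (15,9):5135130·9+20912320→67128490, (15,10):752752·10+5135130→12662650, (15,11):66066·11+752752→1479478, (15,12):3367·12+66066→106470, (15,13):91·13+3367→4550, (15,14):1·14+91→105, (15,15):0·15+1→1
@16  (16,1):1·1+0→1, (16,2):16383·2+1→32767, (16,3):2375101·3+16383→7141686, (16,4):42355950·4+2375101→171798901, (16,5):210766920·5+42355950→1096190550, (16,6):420693273·6+210766920→2734926558, (16,7):408741333·7+420693273→3281882604, (16,8):216627840·8+408741333→2141764053, (16,9):67128490·9+216627840→820784250, (16,10):12662650·10+67128490→193754990, (16,11):1479478·11+12662650→28936908, (16,12):106470·12+1479478→2757118, (16,13):4550·13+106470→165620, (16,14):105·14+4550→6020, (16,15):1·15+105→120, (16,16):0·16+1→1
@17  (17,1):1·1+0→1, (17,2):32767·2+1→65535, (17,3):7141686·3+32767→21457825, (17,4):171798901·4+7141686→694337290, (17,5):1096190550·5+171798901→5652751651, (17,6):2734926558·6+1096190550→17505749898, (17,7):3281882604·7+2734926558→25708104786, (17,8):2141764053·8+3281882604→20415995028, (17,9):820784250·9+2141764053→9528822303, (17,10):193754990·10+820784250→2758334150, (17,11):28936908·11+193754990→512060978, (17,12):2757118·12+28936908→62022324, (17,13):165620·13+2757118→4910178, (17,14):6020·14+165620→249900, (17,15):120·15+6020→7820, (17,16):1·16+120→136, (17,17):0·17+1→1
B_16 = ΣS(16,k) = 1+32767+7141686+171798901+1096190550+2734926558+3281882604+2141764053+820784250+193754990+28936908+2757118+165620+6020+120+1 = 10480142147
B_17 = ΣS(17,k) = 1+65535+21457825+694337290+5652751651+17505749898+25708104786+20415995028+9528822303+2758334150+512060978+62022324+4910178+249900+7820+136+1 = 82864869804

10480142147, 82864869804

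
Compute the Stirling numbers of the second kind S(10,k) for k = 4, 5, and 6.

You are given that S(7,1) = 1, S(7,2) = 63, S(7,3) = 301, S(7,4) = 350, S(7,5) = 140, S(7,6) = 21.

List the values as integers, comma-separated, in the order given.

34105, 42525, 22827

i=8: T(8,2)=1+2·63=127 | T(8,3)=63+3·301=966 | T(8,4)=301+4·350=1701 | T(8,5)=350+5·140=1050 | T(8,6)=140+6·21=266
i=9: T(9,3)=127+3·966=3025 | T(9,4)=966+4·1701=7770 | T(9,5)=1701+5·1050=6951 | T(9,6)=1050+6·266=2646
i=10: T(10,4)=3025+4·7770=34105 | T(10,5)=7770+5·6951=42525 | T(10,6)=6951+6·2646=22827
Read S(10,4) = 34105, S(10,5) = 42525, S(10,6) = 22827.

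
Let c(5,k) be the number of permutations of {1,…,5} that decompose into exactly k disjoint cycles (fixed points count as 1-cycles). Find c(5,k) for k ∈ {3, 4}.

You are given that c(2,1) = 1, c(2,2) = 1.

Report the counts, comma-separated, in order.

row 3: T[3][1]=2·1+0=2  T[3][2]=2·1+1=3  T[3][3]=2·0+1=1
row 4: T[4][2]=3·3+2=11  T[4][3]=3·1+3=6  T[4][4]=3·0+1=1
row 5: T[5][3]=4·6+11=35  T[5][4]=4·1+6=10
Read c(5,3) = 35, c(5,4) = 10.

35, 10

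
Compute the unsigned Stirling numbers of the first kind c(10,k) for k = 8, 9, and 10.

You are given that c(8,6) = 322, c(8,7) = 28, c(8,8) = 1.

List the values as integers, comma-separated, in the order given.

r9: T_9,7=8×28+322=546; T_9,8=8×1+28=36; T_9,9=8×0+1=1
r10: T_10,8=9×36+546=870; T_10,9=9×1+36=45; T_10,10=9×0+1=1
Read c(10,8) = 870, c(10,9) = 45, c(10,10) = 1.

870, 45, 1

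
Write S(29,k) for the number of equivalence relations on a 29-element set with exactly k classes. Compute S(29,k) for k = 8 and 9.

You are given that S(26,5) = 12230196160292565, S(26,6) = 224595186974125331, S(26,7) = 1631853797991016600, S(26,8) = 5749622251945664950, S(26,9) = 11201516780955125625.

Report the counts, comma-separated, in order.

3224318613979279184316, 9452962848327254398506

row 27: T[27][6]=6·224595186974125331+12230196160292565=1359801318005044551  T[27][7]=7·1631853797991016600+224595186974125331=11647571772911241531  T[27][8]=8·5749622251945664950+1631853797991016600=47628831813556336200  T[27][9]=9·11201516780955125625+5749622251945664950=106563273280541795575
row 28: T[28][7]=7·11647571772911241531+1359801318005044551=82892803728383735268  T[28][8]=8·47628831813556336200+11647571772911241531=392678226281361931131  T[28][9]=9·106563273280541795575+47628831813556336200=1006698291338432496375
row 29: T[29][8]=8·392678226281361931131+82892803728383735268=3224318613979279184316  T[29][9]=9·1006698291338432496375+392678226281361931131=9452962848327254398506
Read S(29,8) = 3224318613979279184316, S(29,9) = 9452962848327254398506.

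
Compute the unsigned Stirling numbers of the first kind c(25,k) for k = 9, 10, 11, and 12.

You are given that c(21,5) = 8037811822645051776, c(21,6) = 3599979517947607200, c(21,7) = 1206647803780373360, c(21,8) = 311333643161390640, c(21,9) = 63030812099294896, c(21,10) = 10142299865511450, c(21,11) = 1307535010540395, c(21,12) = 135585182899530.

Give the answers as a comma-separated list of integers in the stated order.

34218695959407148992880, 6508376179668146850000, 1014945527825214637300, 130770928736755873500

@22  (22,6):3599979517947607200·21+8037811822645051776→83637381699544802976, (22,7):1206647803780373360·21+3599979517947607200→28939583397335447760, (22,8):311333643161390640·21+1206647803780373360→7744654310169576800, (22,9):63030812099294896·21+311333643161390640→1634980697246583456, (22,10):10142299865511450·21+63030812099294896→276019109275035346, (22,11):1307535010540395·21+10142299865511450→37600535086859745, (22,12):135585182899530·21+1307535010540395→4154823851430525
@23  (23,7):28939583397335447760·22+83637381699544802976→720308216440924653696, (23,8):7744654310169576800·22+28939583397335447760→199321978221066137360, (23,9):1634980697246583456·22+7744654310169576800→43714229649594412832, (23,10):276019109275035346·22+1634980697246583456→7707401101297361068, (23,11):37600535086859745·22+276019109275035346→1103230881185949736, (23,12):4154823851430525·22+37600535086859745→129006659818331295
@24  (24,8):199321978221066137360·23+720308216440924653696→5304713715525445812976, (24,9):43714229649594412832·23+199321978221066137360→1204749260161737632496, (24,10):7707401101297361068·23+43714229649594412832→220984454979433717396, (24,11):1103230881185949736·23+7707401101297361068→33081711368574204996, (24,12):129006659818331295·23+1103230881185949736→4070384057007569521
@25  (25,9):1204749260161737632496·24+5304713715525445812976→34218695959407148992880, (25,10):220984454979433717396·24+1204749260161737632496→6508376179668146850000, (25,11):33081711368574204996·24+220984454979433717396→1014945527825214637300, (25,12):4070384057007569521·24+33081711368574204996→130770928736755873500
Read c(25,9) = 34218695959407148992880, c(25,10) = 6508376179668146850000, c(25,11) = 1014945527825214637300, c(25,12) = 130770928736755873500.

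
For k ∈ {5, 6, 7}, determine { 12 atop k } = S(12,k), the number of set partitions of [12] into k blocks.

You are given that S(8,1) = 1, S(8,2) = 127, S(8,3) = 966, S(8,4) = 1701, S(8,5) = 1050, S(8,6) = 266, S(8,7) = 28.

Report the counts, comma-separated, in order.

1379400, 1323652, 627396

[9] T[9,2]:2*127+1=255 · T[9,3]:3*966+127=3025 · T[9,4]:4*1701+966=7770 · T[9,5]:5*1050+1701=6951 · T[9,6]:6*266+1050=2646 · T[9,7]:7*28+266=462
[10] T[10,3]:3*3025+255=9330 · T[10,4]:4*7770+3025=34105 · T[10,5]:5*6951+7770=42525 · T[10,6]:6*2646+6951=22827 · T[10,7]:7*462+2646=5880
[11] T[11,4]:4*34105+9330=145750 · T[11,5]:5*42525+34105=246730 · T[11,6]:6*22827+42525=179487 · T[11,7]:7*5880+22827=63987
[12] T[12,5]:5*246730+145750=1379400 · T[12,6]:6*179487+246730=1323652 · T[12,7]:7*63987+179487=627396
Read S(12,5) = 1379400, S(12,6) = 1323652, S(12,7) = 627396.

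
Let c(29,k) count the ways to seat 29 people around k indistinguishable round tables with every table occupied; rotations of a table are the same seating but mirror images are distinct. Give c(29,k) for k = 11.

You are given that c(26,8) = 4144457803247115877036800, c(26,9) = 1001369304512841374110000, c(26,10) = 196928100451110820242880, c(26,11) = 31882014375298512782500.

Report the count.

r27: T_27,9=26×1001369304512841374110000+4144457803247115877036800=30180059720580991603896800; T_27,10=26×196928100451110820242880+1001369304512841374110000=6121499916241722700424880; T_27,11=26×31882014375298512782500+196928100451110820242880=1025860474208872152587880
r28: T_28,10=27×6121499916241722700424880+30180059720580991603896800=195460557459107504515368560; T_28,11=27×1025860474208872152587880+6121499916241722700424880=33819732719881270820297640
r29: T_29,11=28×33819732719881270820297640+195460557459107504515368560=1142413073615783087483702480
Read c(29,11) = 1142413073615783087483702480.

1142413073615783087483702480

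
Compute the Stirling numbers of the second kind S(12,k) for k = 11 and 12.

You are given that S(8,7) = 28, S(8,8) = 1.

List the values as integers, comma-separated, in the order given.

i=9: T(9,8)=28+8·1=36 | T(9,9)=1+9·0=1
i=10: T(10,9)=36+9·1=45 | T(10,10)=1+10·0=1
i=11: T(11,10)=45+10·1=55 | T(11,11)=1+11·0=1
i=12: T(12,11)=55+11·1=66 | T(12,12)=1+12·0=1
Read S(12,11) = 66, S(12,12) = 1.

66, 1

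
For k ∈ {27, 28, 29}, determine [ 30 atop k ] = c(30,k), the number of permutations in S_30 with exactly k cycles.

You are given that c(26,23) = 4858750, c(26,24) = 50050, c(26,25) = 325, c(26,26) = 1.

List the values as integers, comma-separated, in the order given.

i=27: T(27,24)=4858750+26·50050=6160050 | T(27,25)=50050+26·325=58500 | T(27,26)=325+26·1=351 | T(27,27)=1+26·0=1
i=28: T(28,25)=6160050+27·58500=7739550 | T(28,26)=58500+27·351=67977 | T(28,27)=351+27·1=378 | T(28,28)=1+27·0=1
i=29: T(29,26)=7739550+28·67977=9642906 | T(29,27)=67977+28·378=78561 | T(29,28)=378+28·1=406 | T(29,29)=1+28·0=1
i=30: T(30,27)=9642906+29·78561=11921175 | T(30,28)=78561+29·406=90335 | T(30,29)=406+29·1=435
Read c(30,27) = 11921175, c(30,28) = 90335, c(30,29) = 435.

11921175, 90335, 435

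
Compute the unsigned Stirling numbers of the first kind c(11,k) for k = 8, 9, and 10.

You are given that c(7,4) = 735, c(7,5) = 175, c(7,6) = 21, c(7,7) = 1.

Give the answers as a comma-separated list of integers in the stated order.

r8: T_8,5=7×175+735=1960; T_8,6=7×21+175=322; T_8,7=7×1+21=28; T_8,8=7×0+1=1
r9: T_9,6=8×322+1960=4536; T_9,7=8×28+322=546; T_9,8=8×1+28=36; T_9,9=8×0+1=1
r10: T_10,7=9×546+4536=9450; T_10,8=9×36+546=870; T_10,9=9×1+36=45; T_10,10=9×0+1=1
r11: T_11,8=10×870+9450=18150; T_11,9=10×45+870=1320; T_11,10=10×1+45=55
Read c(11,8) = 18150, c(11,9) = 1320, c(11,10) = 55.

18150, 1320, 55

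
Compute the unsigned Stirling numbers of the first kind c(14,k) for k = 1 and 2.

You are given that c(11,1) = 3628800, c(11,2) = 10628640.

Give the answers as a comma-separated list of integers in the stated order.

i=12: T(12,1)=0+11·3628800=39916800 | T(12,2)=3628800+11·10628640=120543840
i=13: T(13,1)=0+12·39916800=479001600 | T(13,2)=39916800+12·120543840=1486442880
i=14: T(14,1)=0+13·479001600=6227020800 | T(14,2)=479001600+13·1486442880=19802759040
Read c(14,1) = 6227020800, c(14,2) = 19802759040.

6227020800, 19802759040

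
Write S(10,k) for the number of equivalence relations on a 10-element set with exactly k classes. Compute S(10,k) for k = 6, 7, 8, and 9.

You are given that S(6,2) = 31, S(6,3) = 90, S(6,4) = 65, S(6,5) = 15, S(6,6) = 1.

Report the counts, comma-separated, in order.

22827, 5880, 750, 45

r7: T_7,3=3×90+31=301; T_7,4=4×65+90=350; T_7,5=5×15+65=140; T_7,6=6×1+15=21; T_7,7=7×0+1=1
r8: T_8,4=4×350+301=1701; T_8,5=5×140+350=1050; T_8,6=6×21+140=266; T_8,7=7×1+21=28; T_8,8=8×0+1=1
r9: T_9,5=5×1050+1701=6951; T_9,6=6×266+1050=2646; T_9,7=7×28+266=462; T_9,8=8×1+28=36; T_9,9=9×0+1=1
r10: T_10,6=6×2646+6951=22827; T_10,7=7×462+2646=5880; T_10,8=8×36+462=750; T_10,9=9×1+36=45
Read S(10,6) = 22827, S(10,7) = 5880, S(10,8) = 750, S(10,9) = 45.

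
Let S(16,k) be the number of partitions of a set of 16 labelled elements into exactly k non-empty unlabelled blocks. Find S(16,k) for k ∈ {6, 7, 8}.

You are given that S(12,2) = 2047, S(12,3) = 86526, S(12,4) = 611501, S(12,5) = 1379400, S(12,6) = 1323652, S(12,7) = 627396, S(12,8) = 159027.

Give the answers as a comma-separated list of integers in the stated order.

row 13: T[13][3]=3·86526+2047=261625  T[13][4]=4·611501+86526=2532530  T[13][5]=5·1379400+611501=7508501  T[13][6]=6·1323652+1379400=9321312  T[13][7]=7·627396+1323652=5715424  T[13][8]=8·159027+627396=1899612
row 14: T[14][4]=4·2532530+261625=10391745  T[14][5]=5·7508501+2532530=40075035  T[14][6]=6·9321312+7508501=63436373  T[14][7]=7·5715424+9321312=49329280  T[14][8]=8·1899612+5715424=20912320
row 15: T[15][5]=5·40075035+10391745=210766920  T[15][6]=6·63436373+40075035=420693273  T[15][7]=7·49329280+63436373=408741333  T[15][8]=8·20912320+49329280=216627840
row 16: T[16][6]=6·420693273+210766920=2734926558  T[16][7]=7·408741333+420693273=3281882604  T[16][8]=8·216627840+408741333=2141764053
Read S(16,6) = 2734926558, S(16,7) = 3281882604, S(16,8) = 2141764053.

2734926558, 3281882604, 2141764053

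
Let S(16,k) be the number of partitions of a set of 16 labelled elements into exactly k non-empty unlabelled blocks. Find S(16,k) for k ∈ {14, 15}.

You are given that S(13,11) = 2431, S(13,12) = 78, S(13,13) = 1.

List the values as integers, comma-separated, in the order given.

r14: T_14,12=12×78+2431=3367; T_14,13=13×1+78=91; T_14,14=14×0+1=1
r15: T_15,13=13×91+3367=4550; T_15,14=14×1+91=105; T_15,15=15×0+1=1
r16: T_16,14=14×105+4550=6020; T_16,15=15×1+105=120
Read S(16,14) = 6020, S(16,15) = 120.

6020, 120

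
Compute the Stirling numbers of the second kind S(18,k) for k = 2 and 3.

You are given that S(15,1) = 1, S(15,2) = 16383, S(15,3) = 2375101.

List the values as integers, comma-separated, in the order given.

[16] T[16,1]:1*1+0=1 · T[16,2]:2*16383+1=32767 · T[16,3]:3*2375101+16383=7141686
[17] T[17,1]:1*1+0=1 · T[17,2]:2*32767+1=65535 · T[17,3]:3*7141686+32767=21457825
[18] T[18,2]:2*65535+1=131071 · T[18,3]:3*21457825+65535=64439010
Read S(18,2) = 131071, S(18,3) = 64439010.

131071, 64439010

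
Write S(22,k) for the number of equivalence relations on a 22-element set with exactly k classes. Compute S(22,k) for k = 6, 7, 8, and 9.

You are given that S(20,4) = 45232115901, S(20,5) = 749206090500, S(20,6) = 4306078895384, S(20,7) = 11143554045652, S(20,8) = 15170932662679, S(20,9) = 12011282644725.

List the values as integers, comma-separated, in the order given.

row 21: T[21][5]=5·749206090500+45232115901=3791262568401  T[21][6]=6·4306078895384+749206090500=26585679462804  T[21][7]=7·11143554045652+4306078895384=82310957214948  T[21][8]=8·15170932662679+11143554045652=132511015347084  T[21][9]=9·12011282644725+15170932662679=123272476465204
row 22: T[22][6]=6·26585679462804+3791262568401=163305339345225  T[22][7]=7·82310957214948+26585679462804=602762379967440  T[22][8]=8·132511015347084+82310957214948=1142399079991620  T[22][9]=9·123272476465204+132511015347084=1241963303533920
Read S(22,6) = 163305339345225, S(22,7) = 602762379967440, S(22,8) = 1142399079991620, S(22,9) = 1241963303533920.

163305339345225, 602762379967440, 1142399079991620, 1241963303533920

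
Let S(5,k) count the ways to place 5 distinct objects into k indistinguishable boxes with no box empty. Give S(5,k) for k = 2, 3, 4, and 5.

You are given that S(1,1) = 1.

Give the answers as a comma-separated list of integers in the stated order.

@2  (2,1):1·1+0→1, (2,2):0·2+1→1
@3  (3,1):1·1+0→1, (3,2):1·2+1→3, (3,3):0·3+1→1
@4  (4,1):1·1+0→1, (4,2):3·2+1→7, (4,3):1·3+3→6, (4,4):0·4+1→1
@5  (5,2):7·2+1→15, (5,3):6·3+7→25, (5,4):1·4+6→10, (5,5):0·5+1→1
Read S(5,2) = 15, S(5,3) = 25, S(5,4) = 10, S(5,5) = 1.

15, 25, 10, 1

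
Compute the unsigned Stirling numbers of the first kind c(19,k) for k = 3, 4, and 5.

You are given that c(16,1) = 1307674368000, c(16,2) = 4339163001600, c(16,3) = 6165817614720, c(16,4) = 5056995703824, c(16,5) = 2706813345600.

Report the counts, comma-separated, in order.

34012249593822720, 30321254007719424, 17950712280921504

@17  (17,1):1307674368000·16+0→20922789888000, (17,2):4339163001600·16+1307674368000→70734282393600, (17,3):6165817614720·16+4339163001600→102992244837120, (17,4):5056995703824·16+6165817614720→87077748875904, (17,5):2706813345600·16+5056995703824→48366009233424
@18  (18,2):70734282393600·17+20922789888000→1223405590579200, (18,3):102992244837120·17+70734282393600→1821602444624640, (18,4):87077748875904·17+102992244837120→1583313975727488, (18,5):48366009233424·17+87077748875904→909299905844112
@19  (19,3):1821602444624640·18+1223405590579200→34012249593822720, (19,4):1583313975727488·18+1821602444624640→30321254007719424, (19,5):909299905844112·18+1583313975727488→17950712280921504
Read c(19,3) = 34012249593822720, c(19,4) = 30321254007719424, c(19,5) = 17950712280921504.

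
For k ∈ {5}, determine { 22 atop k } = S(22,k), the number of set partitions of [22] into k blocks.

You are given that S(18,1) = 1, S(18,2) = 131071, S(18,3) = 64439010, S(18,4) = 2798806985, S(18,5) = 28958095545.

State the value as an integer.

19137821912055

i=19: T(19,2)=1+2·131071=262143 | T(19,3)=131071+3·64439010=193448101 | T(19,4)=64439010+4·2798806985=11259666950 | T(19,5)=2798806985+5·28958095545=147589284710
i=20: T(20,3)=262143+3·193448101=580606446 | T(20,4)=193448101+4·11259666950=45232115901 | T(20,5)=11259666950+5·147589284710=749206090500
i=21: T(21,4)=580606446+4·45232115901=181509070050 | T(21,5)=45232115901+5·749206090500=3791262568401
i=22: T(22,5)=181509070050+5·3791262568401=19137821912055
Read S(22,5) = 19137821912055.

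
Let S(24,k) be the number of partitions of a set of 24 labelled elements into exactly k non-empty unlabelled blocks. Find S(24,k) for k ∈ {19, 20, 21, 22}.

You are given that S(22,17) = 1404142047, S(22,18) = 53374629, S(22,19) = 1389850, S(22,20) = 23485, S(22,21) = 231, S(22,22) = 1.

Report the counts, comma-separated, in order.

3880739170, 116972779, 2454606, 33902

@23  (23,18):53374629·18+1404142047→2364885369, (23,19):1389850·19+53374629→79781779, (23,20):23485·20+1389850→1859550, (23,21):231·21+23485→28336, (23,22):1·22+231→253
@24  (24,19):79781779·19+2364885369→3880739170, (24,20):1859550·20+79781779→116972779, (24,21):28336·21+1859550→2454606, (24,22):253·22+28336→33902
Read S(24,19) = 3880739170, S(24,20) = 116972779, S(24,21) = 2454606, S(24,22) = 33902.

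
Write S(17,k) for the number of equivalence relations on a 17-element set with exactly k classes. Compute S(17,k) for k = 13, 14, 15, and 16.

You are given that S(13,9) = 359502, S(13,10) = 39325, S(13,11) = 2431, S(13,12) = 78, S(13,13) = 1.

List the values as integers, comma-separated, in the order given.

[14] T[14,10]:10*39325+359502=752752 · T[14,11]:11*2431+39325=66066 · T[14,12]:12*78+2431=3367 · T[14,13]:13*1+78=91 · T[14,14]:14*0+1=1
[15] T[15,11]:11*66066+752752=1479478 · T[15,12]:12*3367+66066=106470 · T[15,13]:13*91+3367=4550 · T[15,14]:14*1+91=105 · T[15,15]:15*0+1=1
[16] T[16,12]:12*106470+1479478=2757118 · T[16,13]:13*4550+106470=165620 · T[16,14]:14*105+4550=6020 · T[16,15]:15*1+105=120 · T[16,16]:16*0+1=1
[17] T[17,13]:13*165620+2757118=4910178 · T[17,14]:14*6020+165620=249900 · T[17,15]:15*120+6020=7820 · T[17,16]:16*1+120=136
Read S(17,13) = 4910178, S(17,14) = 249900, S(17,15) = 7820, S(17,16) = 136.

4910178, 249900, 7820, 136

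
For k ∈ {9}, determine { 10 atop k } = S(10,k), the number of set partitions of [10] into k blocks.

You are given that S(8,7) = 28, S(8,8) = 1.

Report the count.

45

row 9: T[9][8]=8·1+28=36  T[9][9]=9·0+1=1
row 10: T[10][9]=9·1+36=45
Read S(10,9) = 45.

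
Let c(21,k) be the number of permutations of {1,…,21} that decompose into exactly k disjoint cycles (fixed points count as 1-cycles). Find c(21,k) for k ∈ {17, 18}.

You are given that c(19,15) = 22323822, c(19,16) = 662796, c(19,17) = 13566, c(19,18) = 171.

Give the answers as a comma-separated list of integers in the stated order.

[20] T[20,16]:19*662796+22323822=34916946 · T[20,17]:19*13566+662796=920550 · T[20,18]:19*171+13566=16815
[21] T[21,17]:20*920550+34916946=53327946 · T[21,18]:20*16815+920550=1256850
Read c(21,17) = 53327946, c(21,18) = 1256850.

53327946, 1256850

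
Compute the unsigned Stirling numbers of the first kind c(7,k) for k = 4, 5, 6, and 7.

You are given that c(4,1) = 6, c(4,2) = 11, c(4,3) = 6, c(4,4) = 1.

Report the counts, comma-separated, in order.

735, 175, 21, 1

r5: T_5,2=4×11+6=50; T_5,3=4×6+11=35; T_5,4=4×1+6=10; T_5,5=4×0+1=1
r6: T_6,3=5×35+50=225; T_6,4=5×10+35=85; T_6,5=5×1+10=15; T_6,6=5×0+1=1
r7: T_7,4=6×85+225=735; T_7,5=6×15+85=175; T_7,6=6×1+15=21; T_7,7=6×0+1=1
Read c(7,4) = 735, c(7,5) = 175, c(7,6) = 21, c(7,7) = 1.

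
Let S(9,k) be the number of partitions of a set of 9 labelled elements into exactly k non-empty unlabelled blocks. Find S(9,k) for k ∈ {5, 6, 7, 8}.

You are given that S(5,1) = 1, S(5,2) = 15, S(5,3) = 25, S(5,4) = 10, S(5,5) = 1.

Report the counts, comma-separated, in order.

6951, 2646, 462, 36

@6  (6,2):15·2+1→31, (6,3):25·3+15→90, (6,4):10·4+25→65, (6,5):1·5+10→15, (6,6):0·6+1→1
@7  (7,3):90·3+31→301, (7,4):65·4+90→350, (7,5):15·5+65→140, (7,6):1·6+15→21, (7,7):0·7+1→1
@8  (8,4):350·4+301→1701, (8,5):140·5+350→1050, (8,6):21·6+140→266, (8,7):1·7+21→28, (8,8):0·8+1→1
@9  (9,5):1050·5+1701→6951, (9,6):266·6+1050→2646, (9,7):28·7+266→462, (9,8):1·8+28→36
Read S(9,5) = 6951, S(9,6) = 2646, S(9,7) = 462, S(9,8) = 36.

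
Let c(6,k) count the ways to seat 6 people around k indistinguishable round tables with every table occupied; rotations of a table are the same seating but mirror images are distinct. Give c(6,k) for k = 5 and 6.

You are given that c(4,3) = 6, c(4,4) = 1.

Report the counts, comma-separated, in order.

15, 1

row 5: T[5][4]=4·1+6=10  T[5][5]=4·0+1=1
row 6: T[6][5]=5·1+10=15  T[6][6]=5·0+1=1
Read c(6,5) = 15, c(6,6) = 1.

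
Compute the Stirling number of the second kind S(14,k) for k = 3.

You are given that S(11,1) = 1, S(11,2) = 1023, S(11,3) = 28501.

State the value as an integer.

788970

r12: T_12,1=1×1+0=1; T_12,2=2×1023+1=2047; T_12,3=3×28501+1023=86526
r13: T_13,2=2×2047+1=4095; T_13,3=3×86526+2047=261625
r14: T_14,3=3×261625+4095=788970
Read S(14,3) = 788970.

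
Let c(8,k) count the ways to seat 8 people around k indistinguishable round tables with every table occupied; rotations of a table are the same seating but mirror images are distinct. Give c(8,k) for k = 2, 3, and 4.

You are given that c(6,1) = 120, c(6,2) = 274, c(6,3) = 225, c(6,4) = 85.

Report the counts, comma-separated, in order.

[7] T[7,1]:6*120+0=720 · T[7,2]:6*274+120=1764 · T[7,3]:6*225+274=1624 · T[7,4]:6*85+225=735
[8] T[8,2]:7*1764+720=13068 · T[8,3]:7*1624+1764=13132 · T[8,4]:7*735+1624=6769
Read c(8,2) = 13068, c(8,3) = 13132, c(8,4) = 6769.

13068, 13132, 6769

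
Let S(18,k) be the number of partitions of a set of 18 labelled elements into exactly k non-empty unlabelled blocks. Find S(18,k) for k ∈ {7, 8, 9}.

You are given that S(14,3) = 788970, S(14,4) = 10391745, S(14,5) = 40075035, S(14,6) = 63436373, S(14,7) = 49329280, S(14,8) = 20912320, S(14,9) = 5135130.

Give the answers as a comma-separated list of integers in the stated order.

@15  (15,4):10391745·4+788970→42355950, (15,5):40075035·5+10391745→210766920, (15,6):63436373·6+40075035→420693273, (15,7):49329280·7+63436373→408741333, (15,8):20912320·8+49329280→216627840, (15,9):5135130·9+20912320→67128490
@16  (16,5):210766920·5+42355950→1096190550, (16,6):420693273·6+210766920→2734926558, (16,7):408741333·7+420693273→3281882604, (16,8):216627840·8+408741333→2141764053, (16,9):67128490·9+216627840→820784250
@17  (17,6):2734926558·6+1096190550→17505749898, (17,7):3281882604·7+2734926558→25708104786, (17,8):2141764053·8+3281882604→20415995028, (17,9):820784250·9+2141764053→9528822303
@18  (18,7):25708104786·7+17505749898→197462483400, (18,8):20415995028·8+25708104786→189036065010, (18,9):9528822303·9+20415995028→106175395755
Read S(18,7) = 197462483400, S(18,8) = 189036065010, S(18,9) = 106175395755.

197462483400, 189036065010, 106175395755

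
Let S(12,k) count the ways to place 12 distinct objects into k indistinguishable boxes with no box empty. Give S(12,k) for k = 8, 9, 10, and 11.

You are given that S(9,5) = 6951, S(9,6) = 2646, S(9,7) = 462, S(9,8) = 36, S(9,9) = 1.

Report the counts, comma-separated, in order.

159027, 22275, 1705, 66

i=10: T(10,6)=6951+6·2646=22827 | T(10,7)=2646+7·462=5880 | T(10,8)=462+8·36=750 | T(10,9)=36+9·1=45 | T(10,10)=1+10·0=1
i=11: T(11,7)=22827+7·5880=63987 | T(11,8)=5880+8·750=11880 | T(11,9)=750+9·45=1155 | T(11,10)=45+10·1=55 | T(11,11)=1+11·0=1
i=12: T(12,8)=63987+8·11880=159027 | T(12,9)=11880+9·1155=22275 | T(12,10)=1155+10·55=1705 | T(12,11)=55+11·1=66
Read S(12,8) = 159027, S(12,9) = 22275, S(12,10) = 1705, S(12,11) = 66.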